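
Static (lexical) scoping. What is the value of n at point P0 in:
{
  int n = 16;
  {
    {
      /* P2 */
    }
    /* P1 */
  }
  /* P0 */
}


n declared in the same block as P0
n = 16


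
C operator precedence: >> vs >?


'>>' is shift (level 8); '>' is relational (level 7)
Higher level binds tighter
'>>' has higher precedence than '>'


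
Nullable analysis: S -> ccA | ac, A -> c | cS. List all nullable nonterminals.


A nonterminal is nullable iff some alternative derives ε (directly, or every symbol in it is nullable)
Nullable: {}


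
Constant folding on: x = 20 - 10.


20 - 10 = 10 at compile time
Optimized: x = 10


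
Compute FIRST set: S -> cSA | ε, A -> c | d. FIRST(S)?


Per alternative of S: FIRST(cSA) = {c}; FIRST(ε) = {ε}
FIRST(S) = {c, ε}


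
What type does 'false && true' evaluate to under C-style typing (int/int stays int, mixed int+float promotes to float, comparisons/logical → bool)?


Operand types: bool && bool
Rule: logical operators take bool operands and yield bool
Result type: bool


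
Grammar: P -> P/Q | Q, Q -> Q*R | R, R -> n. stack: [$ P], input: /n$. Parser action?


shift '/' to continue P -> P/Q
Action: shift


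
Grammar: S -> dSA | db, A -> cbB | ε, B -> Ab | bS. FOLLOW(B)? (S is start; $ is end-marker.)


$ ∈ FOLLOW(S). For each A -> αBβ: add FIRST(β)\{ε} to FOLLOW(B); if β nullable, add FOLLOW(A).
FOLLOW(B) = {$, b, c}


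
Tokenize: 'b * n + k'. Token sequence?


Scan left to right, longest-match per lexeme
Tokens: ID(b), OP(*), ID(n), OP(+), ID(k)


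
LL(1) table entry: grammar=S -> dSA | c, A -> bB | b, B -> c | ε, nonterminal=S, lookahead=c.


For [S, c]: 'c' ∈ FIRST(c)
Entry: S -> c


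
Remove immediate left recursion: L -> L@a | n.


Left-recursive alternatives: L@a; non-recursive: n
Introduce L': L -> nL', L' -> @aL' | ε


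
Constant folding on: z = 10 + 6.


10 + 6 = 16 at compile time
Optimized: z = 16


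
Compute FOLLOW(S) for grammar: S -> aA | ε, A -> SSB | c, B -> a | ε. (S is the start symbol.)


$ ∈ FOLLOW(S). For each A -> αBβ: add FIRST(β)\{ε} to FOLLOW(B); if β nullable, add FOLLOW(A).
FOLLOW(S) = {$, a}


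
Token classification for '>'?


Pattern: operator symbol
Type: OPERATOR


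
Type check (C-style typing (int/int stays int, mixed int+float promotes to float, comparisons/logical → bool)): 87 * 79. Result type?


Operand types: int * int
Rule: mixed int/float promotes to float; int/int stays int
Result type: int


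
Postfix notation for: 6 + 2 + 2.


Left to right (same or higher precedence on left)
Postfix: 6 2 + 2 +


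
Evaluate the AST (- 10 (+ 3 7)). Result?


Evaluate inner: (+ 3 7) = 10
Evaluate root: (- 10 10) = 0
Result: 0


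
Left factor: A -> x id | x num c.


Common prefix: 'x'
Factored: A -> x A', A' -> id | num c


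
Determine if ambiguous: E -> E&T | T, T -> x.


precedence layered via separate nonterminal T: deterministic
Unambiguous


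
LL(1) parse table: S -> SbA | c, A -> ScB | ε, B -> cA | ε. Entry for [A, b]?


For [A, b]: ε is nullable and 'b' ∈ FOLLOW(A)
Entry: A -> ε


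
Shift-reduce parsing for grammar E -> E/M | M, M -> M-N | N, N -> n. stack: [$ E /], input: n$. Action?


no handle ('E/' is not any RHS); shift 'n'
Action: shift


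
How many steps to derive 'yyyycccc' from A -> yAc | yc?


Derivation: A => yAc => yyAcc => yyyAccc => yyyycccc
Steps: 4


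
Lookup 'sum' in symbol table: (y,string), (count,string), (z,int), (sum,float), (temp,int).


Lookup 'sum' → type float


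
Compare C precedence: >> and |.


'>>' is shift (level 8); '|' is bitwise OR (level 3)
Higher level binds tighter
'>>' has higher precedence than '|'


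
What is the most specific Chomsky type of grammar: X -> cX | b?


Right-linear: every RHS is a terminal or a terminal followed by one nonterminal
Classification: Type 3 (Regular)


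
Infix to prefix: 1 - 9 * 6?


'*' binds tighter: tree is (- 1 (* 9 6))
Prefix: - 1 * 9 6


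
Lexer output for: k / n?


Scan left to right, longest-match per lexeme
Tokens: ID(k), OP(/), ID(n)


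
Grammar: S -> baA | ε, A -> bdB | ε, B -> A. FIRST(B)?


Per alternative of B: FIRST(A) = {b, ε}
FIRST(B) = {b, ε}


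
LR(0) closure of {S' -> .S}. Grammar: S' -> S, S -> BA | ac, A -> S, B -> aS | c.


Start: S' -> .S
For each item with dot before a nonterminal B, add B -> .γ for every B-production
Closure: [S' -> .S, S -> .BA, S -> .ac, B -> .aS, B -> .c]


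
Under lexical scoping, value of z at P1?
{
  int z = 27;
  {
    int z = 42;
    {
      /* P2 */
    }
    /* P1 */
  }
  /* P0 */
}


z declared in the same block as P1
z = 42


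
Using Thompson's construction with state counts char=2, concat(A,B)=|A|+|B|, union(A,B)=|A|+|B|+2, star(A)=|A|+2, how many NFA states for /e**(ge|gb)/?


Syntax tree has 5 char leaf(s), 1 union(s), 2 star(s)
chars contribute 5×2 = 10; each union adds +2; each star adds +2
Total: 10 + 2 + 4 = 16 states


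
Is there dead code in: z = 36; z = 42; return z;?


first assignment to z is overwritten before any read
Dead: 'z = 36'


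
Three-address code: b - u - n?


Break into single-operator statements:
t1 = b - u
t2 = t1 - n


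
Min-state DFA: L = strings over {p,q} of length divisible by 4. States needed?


Track length mod 4: states 0..3, accept at 0
Minimal DFA: 4 states


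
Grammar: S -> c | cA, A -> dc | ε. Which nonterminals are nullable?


A nonterminal is nullable iff some alternative derives ε (directly, or every symbol in it is nullable)
Nullable: {A}


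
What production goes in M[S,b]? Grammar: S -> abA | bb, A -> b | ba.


For [S, b]: 'b' ∈ FIRST(bb)
Entry: S -> bb


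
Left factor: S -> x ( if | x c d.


Common prefix: 'x'
Factored: S -> x S', S' -> ( if | c d


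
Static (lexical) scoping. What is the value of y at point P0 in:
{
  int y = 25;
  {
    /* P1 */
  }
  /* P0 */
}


y declared in the same block as P0
y = 25


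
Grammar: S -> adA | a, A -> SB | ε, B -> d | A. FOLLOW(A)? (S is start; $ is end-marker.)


$ ∈ FOLLOW(S). For each A -> αBβ: add FIRST(β)\{ε} to FOLLOW(B); if β nullable, add FOLLOW(A).
FOLLOW(A) = {$, a, d}


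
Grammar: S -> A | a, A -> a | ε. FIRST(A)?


Per alternative of A: FIRST(a) = {a}; FIRST(ε) = {ε}
FIRST(A) = {a, ε}


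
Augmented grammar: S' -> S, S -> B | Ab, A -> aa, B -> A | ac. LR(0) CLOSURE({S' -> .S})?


Start: S' -> .S
For each item with dot before a nonterminal B, add B -> .γ for every B-production
Closure: [S' -> .S, S -> .B, S -> .Ab, B -> .A, B -> .ac, A -> .aa]


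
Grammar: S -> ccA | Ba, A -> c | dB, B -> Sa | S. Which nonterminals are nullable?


A nonterminal is nullable iff some alternative derives ε (directly, or every symbol in it is nullable)
Nullable: {}


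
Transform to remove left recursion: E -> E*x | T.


Left-recursive alternatives: E*x; non-recursive: T
Introduce E': E -> TE', E' -> *xE' | ε


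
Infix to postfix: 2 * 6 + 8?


Left to right (same or higher precedence on left)
Postfix: 2 6 * 8 +


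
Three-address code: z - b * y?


Break into single-operator statements:
t1 = b * y
t2 = z - t1


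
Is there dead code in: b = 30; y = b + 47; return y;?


b is read by y's definition; y is returned
No dead code


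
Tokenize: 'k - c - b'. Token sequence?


Scan left to right, longest-match per lexeme
Tokens: ID(k), OP(-), ID(c), OP(-), ID(b)


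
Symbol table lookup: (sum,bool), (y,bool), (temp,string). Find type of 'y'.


Lookup 'y' → type bool


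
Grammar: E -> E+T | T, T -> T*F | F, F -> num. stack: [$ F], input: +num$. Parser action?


'F' (not preceded by T*) is the handle for T -> F
Action: reduce (T -> F)


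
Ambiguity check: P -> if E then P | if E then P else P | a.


dangling else: 'if E then if E then a else a' parses two ways
Ambiguous


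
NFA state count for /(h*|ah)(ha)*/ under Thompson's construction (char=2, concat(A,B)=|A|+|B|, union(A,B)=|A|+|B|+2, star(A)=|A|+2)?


Syntax tree has 5 char leaf(s), 1 union(s), 2 star(s)
chars contribute 5×2 = 10; each union adds +2; each star adds +2
Total: 10 + 2 + 4 = 16 states


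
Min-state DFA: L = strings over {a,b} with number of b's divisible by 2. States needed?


Track (count of b) mod 2: states 0..1, accept at 0
Minimal DFA: 2 states


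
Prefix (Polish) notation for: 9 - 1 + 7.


left-to-right (same/higher precedence on left): tree is (+ (- 9 1) 7)
Prefix: + - 9 1 7


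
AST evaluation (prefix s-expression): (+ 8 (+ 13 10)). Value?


Evaluate inner: (+ 13 10) = 23
Evaluate root: (+ 8 23) = 31
Result: 31


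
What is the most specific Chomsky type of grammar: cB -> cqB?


LHS has context (more than one symbol) and |LHS| ≤ |RHS|
Classification: Type 1 (Context-Sensitive)


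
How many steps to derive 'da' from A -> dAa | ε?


Derivation: A => dAa => da
Steps: 2


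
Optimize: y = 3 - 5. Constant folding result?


3 - 5 = -2 at compile time
Optimized: y = -2


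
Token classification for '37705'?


Pattern: digits only
Type: INTEGER_LITERAL


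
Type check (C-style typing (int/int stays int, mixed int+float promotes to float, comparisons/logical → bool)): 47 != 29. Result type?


Operand types: int != int
Rule: comparison yields bool
Result type: bool


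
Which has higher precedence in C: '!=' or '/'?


'/' is multiplicative (level 10); '!=' is equality (level 6)
Higher level binds tighter
'/' has higher precedence than '!='


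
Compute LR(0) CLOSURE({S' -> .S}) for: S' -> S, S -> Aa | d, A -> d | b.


Start: S' -> .S
For each item with dot before a nonterminal B, add B -> .γ for every B-production
Closure: [S' -> .S, S -> .Aa, S -> .d, A -> .d, A -> .b]


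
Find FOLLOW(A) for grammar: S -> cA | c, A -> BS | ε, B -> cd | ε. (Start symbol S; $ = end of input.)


$ ∈ FOLLOW(S). For each A -> αBβ: add FIRST(β)\{ε} to FOLLOW(B); if β nullable, add FOLLOW(A).
FOLLOW(A) = {$}


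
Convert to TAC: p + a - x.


Break into single-operator statements:
t1 = p + a
t2 = t1 - x


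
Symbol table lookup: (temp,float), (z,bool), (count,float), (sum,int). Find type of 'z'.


Lookup 'z' → type bool


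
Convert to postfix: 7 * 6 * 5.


Left to right (same or higher precedence on left)
Postfix: 7 6 * 5 *


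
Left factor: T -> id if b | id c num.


Common prefix: 'id'
Factored: T -> id T', T' -> if b | c num


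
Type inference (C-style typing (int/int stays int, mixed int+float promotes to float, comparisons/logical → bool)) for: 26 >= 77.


Operand types: int >= int
Rule: comparison yields bool
Result type: bool


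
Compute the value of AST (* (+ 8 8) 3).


Evaluate inner: (+ 8 8) = 16
Evaluate root: (* 16 3) = 48
Result: 48


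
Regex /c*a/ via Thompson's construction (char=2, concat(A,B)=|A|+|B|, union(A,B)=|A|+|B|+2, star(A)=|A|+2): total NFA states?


Syntax tree has 2 char leaf(s), 0 union(s), 1 star(s)
chars contribute 2×2 = 4; each union adds +2; each star adds +2
Total: 4 + 0 + 2 = 6 states


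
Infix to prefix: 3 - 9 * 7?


'*' binds tighter: tree is (- 3 (* 9 7))
Prefix: - 3 * 9 7


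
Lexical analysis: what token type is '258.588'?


Pattern: digits with a decimal point
Type: FLOAT_LITERAL


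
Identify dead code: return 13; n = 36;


statement follows a return and is unreachable
Dead: 'n = 36'


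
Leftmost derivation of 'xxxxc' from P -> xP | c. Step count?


Derivation: P => xP => xxP => xxxP => xxxxP => xxxxc
Steps: 5


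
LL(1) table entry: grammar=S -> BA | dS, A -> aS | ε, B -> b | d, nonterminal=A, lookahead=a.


For [A, a]: 'a' ∈ FIRST(aS)
Entry: A -> aS


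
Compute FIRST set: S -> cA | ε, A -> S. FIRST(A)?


Per alternative of A: FIRST(S) = {c, ε}
FIRST(A) = {c, ε}


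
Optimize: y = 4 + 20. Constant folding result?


4 + 20 = 24 at compile time
Optimized: y = 24


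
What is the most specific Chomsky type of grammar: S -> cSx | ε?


Single nonterminal LHS, but c^n x^n is not regular
Classification: Type 2 (Context-Free)


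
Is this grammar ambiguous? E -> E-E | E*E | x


'x-x*x' has two parse trees (no precedence encoded between - and *)
Ambiguous


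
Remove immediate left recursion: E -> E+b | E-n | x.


Left-recursive alternatives: E+b, E-n; non-recursive: x
Introduce E': E -> xE', E' -> +bE' | -nE' | ε


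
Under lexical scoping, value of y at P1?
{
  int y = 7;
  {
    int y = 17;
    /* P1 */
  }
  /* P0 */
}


y declared in the same block as P1
y = 17


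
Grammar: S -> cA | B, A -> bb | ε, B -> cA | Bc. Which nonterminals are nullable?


A nonterminal is nullable iff some alternative derives ε (directly, or every symbol in it is nullable)
Nullable: {A}


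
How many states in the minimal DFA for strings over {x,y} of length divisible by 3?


Track length mod 3: states 0..2, accept at 0
Minimal DFA: 3 states


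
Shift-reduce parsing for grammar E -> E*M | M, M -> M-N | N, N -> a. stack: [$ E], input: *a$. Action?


shift '*' to continue E -> E*M
Action: shift


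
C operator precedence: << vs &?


'<<' is shift (level 8); '&' is bitwise AND (level 5)
Higher level binds tighter
'<<' has higher precedence than '&'


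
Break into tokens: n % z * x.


Scan left to right, longest-match per lexeme
Tokens: ID(n), OP(%), ID(z), OP(*), ID(x)


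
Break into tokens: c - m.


Scan left to right, longest-match per lexeme
Tokens: ID(c), OP(-), ID(m)


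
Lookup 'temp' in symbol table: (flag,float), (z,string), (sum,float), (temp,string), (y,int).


Lookup 'temp' → type string


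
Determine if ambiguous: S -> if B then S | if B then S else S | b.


dangling else: 'if B then if B then b else b' parses two ways
Ambiguous


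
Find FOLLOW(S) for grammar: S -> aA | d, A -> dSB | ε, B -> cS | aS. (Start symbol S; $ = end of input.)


$ ∈ FOLLOW(S). For each A -> αBβ: add FIRST(β)\{ε} to FOLLOW(B); if β nullable, add FOLLOW(A).
FOLLOW(S) = {$, a, c}


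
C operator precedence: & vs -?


'-' is additive (level 9); '&' is bitwise AND (level 5)
Higher level binds tighter
'-' has higher precedence than '&'


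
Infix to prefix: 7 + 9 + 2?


left-to-right (same/higher precedence on left): tree is (+ (+ 7 9) 2)
Prefix: + + 7 9 2


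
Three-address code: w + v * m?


Break into single-operator statements:
t1 = v * m
t2 = w + t1


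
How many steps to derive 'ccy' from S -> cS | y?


Derivation: S => cS => ccS => ccy
Steps: 3


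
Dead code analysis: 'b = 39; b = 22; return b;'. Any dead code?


first assignment to b is overwritten before any read
Dead: 'b = 39'


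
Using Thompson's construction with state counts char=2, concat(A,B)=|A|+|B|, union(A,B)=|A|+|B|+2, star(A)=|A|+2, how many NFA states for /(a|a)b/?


Syntax tree has 3 char leaf(s), 1 union(s), 0 star(s)
chars contribute 3×2 = 6; each union adds +2; each star adds +2
Total: 6 + 2 + 0 = 8 states


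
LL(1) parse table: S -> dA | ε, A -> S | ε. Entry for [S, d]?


For [S, d]: 'd' ∈ FIRST(dA)
Entry: S -> dA


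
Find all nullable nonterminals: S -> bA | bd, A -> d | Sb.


A nonterminal is nullable iff some alternative derives ε (directly, or every symbol in it is nullable)
Nullable: {}


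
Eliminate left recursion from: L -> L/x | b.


Left-recursive alternatives: L/x; non-recursive: b
Introduce L': L -> bL', L' -> /xL' | ε


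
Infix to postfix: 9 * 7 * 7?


Left to right (same or higher precedence on left)
Postfix: 9 7 * 7 *


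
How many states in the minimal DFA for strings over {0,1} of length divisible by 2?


Track length mod 2: states 0..1, accept at 0
Minimal DFA: 2 states


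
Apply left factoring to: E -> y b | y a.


Common prefix: 'y'
Factored: E -> y E', E' -> b | a


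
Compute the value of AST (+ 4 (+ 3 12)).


Evaluate inner: (+ 3 12) = 15
Evaluate root: (+ 4 15) = 19
Result: 19


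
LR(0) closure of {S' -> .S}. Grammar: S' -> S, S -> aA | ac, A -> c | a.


Start: S' -> .S
For each item with dot before a nonterminal B, add B -> .γ for every B-production
Closure: [S' -> .S, S -> .aA, S -> .ac]


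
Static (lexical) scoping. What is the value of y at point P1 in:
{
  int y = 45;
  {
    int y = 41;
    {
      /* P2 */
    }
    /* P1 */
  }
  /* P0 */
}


y declared in the same block as P1
y = 41


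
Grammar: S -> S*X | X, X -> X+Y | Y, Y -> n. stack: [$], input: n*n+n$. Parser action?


no handle on stack; shift 'n'
Action: shift


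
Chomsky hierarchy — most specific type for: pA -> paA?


LHS has context (more than one symbol) and |LHS| ≤ |RHS|
Classification: Type 1 (Context-Sensitive)


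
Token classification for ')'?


Pattern: delimiter/punctuation
Type: PUNCTUATION


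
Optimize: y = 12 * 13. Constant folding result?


12 * 13 = 156 at compile time
Optimized: y = 156


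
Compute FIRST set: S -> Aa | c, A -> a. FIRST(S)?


Per alternative of S: FIRST(Aa) = {a}; FIRST(c) = {c}
FIRST(S) = {a, c}


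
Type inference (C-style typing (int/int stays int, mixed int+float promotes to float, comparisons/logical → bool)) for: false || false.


Operand types: bool || bool
Rule: logical operators take bool operands and yield bool
Result type: bool


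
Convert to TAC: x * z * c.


Break into single-operator statements:
t1 = x * z
t2 = t1 * c


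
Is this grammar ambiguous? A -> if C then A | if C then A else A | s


dangling else: 'if C then if C then s else s' parses two ways
Ambiguous


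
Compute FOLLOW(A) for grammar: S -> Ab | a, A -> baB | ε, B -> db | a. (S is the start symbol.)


$ ∈ FOLLOW(S). For each A -> αBβ: add FIRST(β)\{ε} to FOLLOW(B); if β nullable, add FOLLOW(A).
FOLLOW(A) = {b}


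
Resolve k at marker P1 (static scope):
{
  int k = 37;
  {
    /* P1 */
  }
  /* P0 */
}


P1's block does not declare k; resolves to the enclosing declaration at depth 0
k = 37


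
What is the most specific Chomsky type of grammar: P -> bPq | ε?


Single nonterminal LHS, but b^n q^n is not regular
Classification: Type 2 (Context-Free)


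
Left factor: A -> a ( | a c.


Common prefix: 'a'
Factored: A -> a A', A' -> ( | c


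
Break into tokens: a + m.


Scan left to right, longest-match per lexeme
Tokens: ID(a), OP(+), ID(m)


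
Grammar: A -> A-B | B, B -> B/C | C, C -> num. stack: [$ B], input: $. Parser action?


lookahead ∉ {/} so B won't extend; reduce A -> B
Action: reduce (A -> B)


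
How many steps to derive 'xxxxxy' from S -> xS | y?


Derivation: S => xS => xxS => xxxS => xxxxS => xxxxxS => xxxxxy
Steps: 6


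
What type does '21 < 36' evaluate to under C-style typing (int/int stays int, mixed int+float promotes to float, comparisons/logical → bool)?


Operand types: int < int
Rule: comparison yields bool
Result type: bool


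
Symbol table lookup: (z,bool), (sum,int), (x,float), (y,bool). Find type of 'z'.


Lookup 'z' → type bool


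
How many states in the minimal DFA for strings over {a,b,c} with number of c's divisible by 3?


Track (count of c) mod 3: states 0..2, accept at 0
Minimal DFA: 3 states


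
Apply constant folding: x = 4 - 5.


4 - 5 = -1 at compile time
Optimized: x = -1


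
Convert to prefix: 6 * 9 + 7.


left-to-right (same/higher precedence on left): tree is (+ (* 6 9) 7)
Prefix: + * 6 9 7


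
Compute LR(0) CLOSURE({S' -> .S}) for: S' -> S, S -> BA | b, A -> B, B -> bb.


Start: S' -> .S
For each item with dot before a nonterminal B, add B -> .γ for every B-production
Closure: [S' -> .S, S -> .BA, S -> .b, B -> .bb]


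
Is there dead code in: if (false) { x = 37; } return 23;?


condition is constant false, so the whole block is unreachable
Dead: 'if (false) { x = 37; }'


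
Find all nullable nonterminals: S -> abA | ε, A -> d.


A nonterminal is nullable iff some alternative derives ε (directly, or every symbol in it is nullable)
Nullable: {S}


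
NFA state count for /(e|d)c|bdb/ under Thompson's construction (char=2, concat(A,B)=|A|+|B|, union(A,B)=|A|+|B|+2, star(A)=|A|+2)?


Syntax tree has 6 char leaf(s), 2 union(s), 0 star(s)
chars contribute 6×2 = 12; each union adds +2; each star adds +2
Total: 12 + 4 + 0 = 16 states


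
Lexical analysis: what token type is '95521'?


Pattern: digits only
Type: INTEGER_LITERAL


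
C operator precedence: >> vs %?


'%' is multiplicative (level 10); '>>' is shift (level 8)
Higher level binds tighter
'%' has higher precedence than '>>'


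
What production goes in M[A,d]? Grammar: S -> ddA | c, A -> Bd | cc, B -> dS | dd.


For [A, d]: 'd' ∈ FIRST(Bd)
Entry: A -> Bd


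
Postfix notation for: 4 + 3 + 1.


Left to right (same or higher precedence on left)
Postfix: 4 3 + 1 +


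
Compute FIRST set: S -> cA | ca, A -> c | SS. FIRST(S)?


Per alternative of S: FIRST(cA) = {c}; FIRST(ca) = {c}
FIRST(S) = {c}


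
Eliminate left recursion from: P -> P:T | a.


Left-recursive alternatives: P:T; non-recursive: a
Introduce P': P -> aP', P' -> :TP' | ε


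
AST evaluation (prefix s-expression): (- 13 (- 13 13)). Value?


Evaluate inner: (- 13 13) = 0
Evaluate root: (- 13 0) = 13
Result: 13


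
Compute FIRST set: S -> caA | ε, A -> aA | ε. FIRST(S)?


Per alternative of S: FIRST(caA) = {c}; FIRST(ε) = {ε}
FIRST(S) = {c, ε}


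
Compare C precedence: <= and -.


'-' is additive (level 9); '<=' is relational (level 7)
Higher level binds tighter
'-' has higher precedence than '<='


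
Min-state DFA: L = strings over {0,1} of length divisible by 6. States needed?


Track length mod 6: states 0..5, accept at 0
Minimal DFA: 6 states


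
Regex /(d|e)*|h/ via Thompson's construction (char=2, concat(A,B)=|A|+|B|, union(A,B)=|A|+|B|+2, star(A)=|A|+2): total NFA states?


Syntax tree has 3 char leaf(s), 2 union(s), 1 star(s)
chars contribute 3×2 = 6; each union adds +2; each star adds +2
Total: 6 + 4 + 2 = 12 states


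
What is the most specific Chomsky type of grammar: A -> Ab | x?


Left-linear: every RHS is a terminal or one nonterminal followed by a terminal
Classification: Type 3 (Regular)


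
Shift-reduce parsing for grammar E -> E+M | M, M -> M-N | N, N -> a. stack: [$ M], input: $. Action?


lookahead ∉ {-} so M won't extend; reduce E -> M
Action: reduce (E -> M)


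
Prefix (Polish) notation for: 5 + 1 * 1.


'*' binds tighter: tree is (+ 5 (* 1 1))
Prefix: + 5 * 1 1


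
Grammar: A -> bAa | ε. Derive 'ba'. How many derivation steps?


Derivation: A => bAa => ba
Steps: 2


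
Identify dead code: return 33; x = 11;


statement follows a return and is unreachable
Dead: 'x = 11'


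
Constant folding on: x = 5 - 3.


5 - 3 = 2 at compile time
Optimized: x = 2


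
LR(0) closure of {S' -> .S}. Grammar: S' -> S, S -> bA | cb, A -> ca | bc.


Start: S' -> .S
For each item with dot before a nonterminal B, add B -> .γ for every B-production
Closure: [S' -> .S, S -> .bA, S -> .cb]


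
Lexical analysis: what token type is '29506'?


Pattern: digits only
Type: INTEGER_LITERAL


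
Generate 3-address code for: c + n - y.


Break into single-operator statements:
t1 = c + n
t2 = t1 - y


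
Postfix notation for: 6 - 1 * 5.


* has higher precedence, evaluate 1*5 first
Postfix: 6 1 5 * -


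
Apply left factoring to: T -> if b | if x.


Common prefix: 'if'
Factored: T -> if T', T' -> b | x


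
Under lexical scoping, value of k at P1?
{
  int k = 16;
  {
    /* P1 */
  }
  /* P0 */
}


P1's block does not declare k; resolves to the enclosing declaration at depth 0
k = 16


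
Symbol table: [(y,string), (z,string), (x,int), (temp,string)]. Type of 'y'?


Lookup 'y' → type string


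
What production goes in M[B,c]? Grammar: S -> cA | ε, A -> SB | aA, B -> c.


For [B, c]: 'c' ∈ FIRST(c)
Entry: B -> c


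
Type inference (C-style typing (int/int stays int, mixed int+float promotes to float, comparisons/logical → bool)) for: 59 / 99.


Operand types: int / int
Rule: mixed int/float promotes to float; int/int stays int
Result type: int


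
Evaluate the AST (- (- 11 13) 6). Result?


Evaluate inner: (- 11 13) = -2
Evaluate root: (- -2 6) = -8
Result: -8


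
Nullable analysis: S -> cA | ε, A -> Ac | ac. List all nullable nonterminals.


A nonterminal is nullable iff some alternative derives ε (directly, or every symbol in it is nullable)
Nullable: {S}


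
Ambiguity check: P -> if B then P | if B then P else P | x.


dangling else: 'if B then if B then x else x' parses two ways
Ambiguous


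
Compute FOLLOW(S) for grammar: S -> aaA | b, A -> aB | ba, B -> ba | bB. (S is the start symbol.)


$ ∈ FOLLOW(S). For each A -> αBβ: add FIRST(β)\{ε} to FOLLOW(B); if β nullable, add FOLLOW(A).
FOLLOW(S) = {$}


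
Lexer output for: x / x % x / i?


Scan left to right, longest-match per lexeme
Tokens: ID(x), OP(/), ID(x), OP(%), ID(x), OP(/), ID(i)


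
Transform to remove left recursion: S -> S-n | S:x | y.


Left-recursive alternatives: S-n, S:x; non-recursive: y
Introduce S': S -> yS', S' -> -nS' | :xS' | ε


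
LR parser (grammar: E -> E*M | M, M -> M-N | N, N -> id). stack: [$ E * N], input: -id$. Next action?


'N' (not preceded by M-) is the handle for M -> N
Action: reduce (M -> N)


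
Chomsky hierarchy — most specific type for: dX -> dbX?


LHS has context (more than one symbol) and |LHS| ≤ |RHS|
Classification: Type 1 (Context-Sensitive)


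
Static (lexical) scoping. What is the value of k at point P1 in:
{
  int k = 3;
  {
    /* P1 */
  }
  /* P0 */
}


P1's block does not declare k; resolves to the enclosing declaration at depth 0
k = 3


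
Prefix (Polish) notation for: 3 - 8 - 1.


left-to-right (same/higher precedence on left): tree is (- (- 3 8) 1)
Prefix: - - 3 8 1


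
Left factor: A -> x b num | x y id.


Common prefix: 'x'
Factored: A -> x A', A' -> b num | y id


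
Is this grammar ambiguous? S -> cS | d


right-linear, alternatives start with distinct terminals 'c' vs 'd': unique leftmost derivation
Unambiguous


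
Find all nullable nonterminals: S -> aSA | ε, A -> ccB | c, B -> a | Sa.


A nonterminal is nullable iff some alternative derives ε (directly, or every symbol in it is nullable)
Nullable: {S}


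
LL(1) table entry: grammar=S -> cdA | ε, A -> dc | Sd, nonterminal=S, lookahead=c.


For [S, c]: 'c' ∈ FIRST(cdA)
Entry: S -> cdA


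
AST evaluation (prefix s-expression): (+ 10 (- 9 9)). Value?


Evaluate inner: (- 9 9) = 0
Evaluate root: (+ 10 0) = 10
Result: 10


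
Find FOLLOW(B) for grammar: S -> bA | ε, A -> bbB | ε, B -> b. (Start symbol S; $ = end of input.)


$ ∈ FOLLOW(S). For each A -> αBβ: add FIRST(β)\{ε} to FOLLOW(B); if β nullable, add FOLLOW(A).
FOLLOW(B) = {$}


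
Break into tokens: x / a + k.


Scan left to right, longest-match per lexeme
Tokens: ID(x), OP(/), ID(a), OP(+), ID(k)


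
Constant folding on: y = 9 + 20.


9 + 20 = 29 at compile time
Optimized: y = 29


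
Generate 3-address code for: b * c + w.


Break into single-operator statements:
t1 = b * c
t2 = t1 + w


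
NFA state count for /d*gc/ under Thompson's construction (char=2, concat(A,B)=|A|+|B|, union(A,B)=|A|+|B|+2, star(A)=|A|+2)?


Syntax tree has 3 char leaf(s), 0 union(s), 1 star(s)
chars contribute 3×2 = 6; each union adds +2; each star adds +2
Total: 6 + 0 + 2 = 8 states


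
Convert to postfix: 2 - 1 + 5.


Left to right (same or higher precedence on left)
Postfix: 2 1 - 5 +


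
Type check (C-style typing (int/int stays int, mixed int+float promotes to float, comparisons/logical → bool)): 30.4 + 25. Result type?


Operand types: float + int
Rule: mixed int/float promotes to float; int/int stays int
Result type: float


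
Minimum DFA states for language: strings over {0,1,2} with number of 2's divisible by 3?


Track (count of 2) mod 3: states 0..2, accept at 0
Minimal DFA: 3 states


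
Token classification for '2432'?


Pattern: digits only
Type: INTEGER_LITERAL


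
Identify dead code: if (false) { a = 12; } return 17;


condition is constant false, so the whole block is unreachable
Dead: 'if (false) { a = 12; }'


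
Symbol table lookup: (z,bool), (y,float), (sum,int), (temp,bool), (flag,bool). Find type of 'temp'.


Lookup 'temp' → type bool


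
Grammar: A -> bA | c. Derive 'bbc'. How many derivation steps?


Derivation: A => bA => bbA => bbc
Steps: 3


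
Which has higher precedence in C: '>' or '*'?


'*' is multiplicative (level 10); '>' is relational (level 7)
Higher level binds tighter
'*' has higher precedence than '>'


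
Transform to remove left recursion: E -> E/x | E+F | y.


Left-recursive alternatives: E/x, E+F; non-recursive: y
Introduce E': E -> yE', E' -> /xE' | +FE' | ε


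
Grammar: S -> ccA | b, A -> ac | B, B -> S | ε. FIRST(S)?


Per alternative of S: FIRST(ccA) = {c}; FIRST(b) = {b}
FIRST(S) = {b, c}


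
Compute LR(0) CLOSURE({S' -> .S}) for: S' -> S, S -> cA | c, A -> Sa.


Start: S' -> .S
For each item with dot before a nonterminal B, add B -> .γ for every B-production
Closure: [S' -> .S, S -> .cA, S -> .c]


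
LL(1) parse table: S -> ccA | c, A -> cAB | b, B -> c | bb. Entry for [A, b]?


For [A, b]: 'b' ∈ FIRST(b)
Entry: A -> b


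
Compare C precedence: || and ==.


'==' is equality (level 6); '||' is logical OR (level 1)
Higher level binds tighter
'==' has higher precedence than '||'


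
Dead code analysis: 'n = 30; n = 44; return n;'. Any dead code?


first assignment to n is overwritten before any read
Dead: 'n = 30'


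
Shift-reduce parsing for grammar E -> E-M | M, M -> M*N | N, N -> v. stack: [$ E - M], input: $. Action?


handle 'E-M' on top; lookahead ∈ FOLLOW(E) = {-, $}
Action: reduce (E -> E-M)


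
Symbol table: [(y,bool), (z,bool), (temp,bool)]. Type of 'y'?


Lookup 'y' → type bool


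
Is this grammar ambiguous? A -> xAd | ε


balanced x^n…d^n: each string has a unique parse
Unambiguous


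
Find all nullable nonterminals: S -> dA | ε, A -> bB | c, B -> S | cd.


A nonterminal is nullable iff some alternative derives ε (directly, or every symbol in it is nullable)
Nullable: {B, S}


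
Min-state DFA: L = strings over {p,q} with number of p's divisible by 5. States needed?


Track (count of p) mod 5: states 0..4, accept at 0
Minimal DFA: 5 states


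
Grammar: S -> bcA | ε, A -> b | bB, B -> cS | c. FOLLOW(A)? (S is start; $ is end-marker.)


$ ∈ FOLLOW(S). For each A -> αBβ: add FIRST(β)\{ε} to FOLLOW(B); if β nullable, add FOLLOW(A).
FOLLOW(A) = {$}


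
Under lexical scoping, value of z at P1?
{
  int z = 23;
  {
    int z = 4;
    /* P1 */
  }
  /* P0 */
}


z declared in the same block as P1
z = 4


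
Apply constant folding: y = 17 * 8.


17 * 8 = 136 at compile time
Optimized: y = 136


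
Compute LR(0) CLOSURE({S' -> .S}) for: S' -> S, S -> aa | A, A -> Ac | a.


Start: S' -> .S
For each item with dot before a nonterminal B, add B -> .γ for every B-production
Closure: [S' -> .S, S -> .aa, S -> .A, A -> .Ac, A -> .a]


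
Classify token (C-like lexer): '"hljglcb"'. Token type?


Pattern: double-quoted sequence
Type: STRING_LITERAL


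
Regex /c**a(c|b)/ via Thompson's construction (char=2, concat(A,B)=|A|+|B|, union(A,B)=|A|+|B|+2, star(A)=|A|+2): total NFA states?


Syntax tree has 4 char leaf(s), 1 union(s), 2 star(s)
chars contribute 4×2 = 8; each union adds +2; each star adds +2
Total: 8 + 2 + 4 = 14 states


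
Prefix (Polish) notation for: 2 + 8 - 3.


left-to-right (same/higher precedence on left): tree is (- (+ 2 8) 3)
Prefix: - + 2 8 3


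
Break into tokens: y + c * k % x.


Scan left to right, longest-match per lexeme
Tokens: ID(y), OP(+), ID(c), OP(*), ID(k), OP(%), ID(x)


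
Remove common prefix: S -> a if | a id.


Common prefix: 'a'
Factored: S -> a S', S' -> if | id


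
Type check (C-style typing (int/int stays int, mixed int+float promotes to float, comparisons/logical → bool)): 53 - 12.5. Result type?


Operand types: int - float
Rule: mixed int/float promotes to float; int/int stays int
Result type: float


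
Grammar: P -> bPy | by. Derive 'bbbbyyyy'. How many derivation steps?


Derivation: P => bPy => bbPyy => bbbPyyy => bbbbyyyy
Steps: 4


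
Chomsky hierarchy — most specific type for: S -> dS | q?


Right-linear: every RHS is a terminal or a terminal followed by one nonterminal
Classification: Type 3 (Regular)


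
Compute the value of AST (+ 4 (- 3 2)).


Evaluate inner: (- 3 2) = 1
Evaluate root: (+ 4 1) = 5
Result: 5


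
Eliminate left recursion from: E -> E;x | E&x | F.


Left-recursive alternatives: E;x, E&x; non-recursive: F
Introduce E': E -> FE', E' -> ;xE' | &xE' | ε


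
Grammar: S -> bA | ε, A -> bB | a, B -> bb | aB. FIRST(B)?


Per alternative of B: FIRST(bb) = {b}; FIRST(aB) = {a}
FIRST(B) = {a, b}


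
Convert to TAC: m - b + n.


Break into single-operator statements:
t1 = m - b
t2 = t1 + n


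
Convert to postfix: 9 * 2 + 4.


Left to right (same or higher precedence on left)
Postfix: 9 2 * 4 +


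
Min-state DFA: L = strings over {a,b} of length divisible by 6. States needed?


Track length mod 6: states 0..5, accept at 0
Minimal DFA: 6 states


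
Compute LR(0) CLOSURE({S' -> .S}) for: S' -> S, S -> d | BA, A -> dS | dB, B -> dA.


Start: S' -> .S
For each item with dot before a nonterminal B, add B -> .γ for every B-production
Closure: [S' -> .S, S -> .d, S -> .BA, B -> .dA]


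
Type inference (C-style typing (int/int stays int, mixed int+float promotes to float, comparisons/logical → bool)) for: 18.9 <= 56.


Operand types: float <= int
Rule: comparison yields bool
Result type: bool


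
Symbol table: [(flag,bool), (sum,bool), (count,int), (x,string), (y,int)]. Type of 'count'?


Lookup 'count' → type int


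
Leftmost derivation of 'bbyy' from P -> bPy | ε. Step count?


Derivation: P => bPy => bbPyy => bbyy
Steps: 3


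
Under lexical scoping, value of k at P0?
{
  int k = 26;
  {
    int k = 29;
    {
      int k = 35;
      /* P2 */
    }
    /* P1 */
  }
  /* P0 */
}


k declared in the same block as P0
k = 26


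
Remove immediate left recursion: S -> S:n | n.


Left-recursive alternatives: S:n; non-recursive: n
Introduce S': S -> nS', S' -> :nS' | ε


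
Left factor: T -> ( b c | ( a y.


Common prefix: '('
Factored: T -> ( T', T' -> b c | a y


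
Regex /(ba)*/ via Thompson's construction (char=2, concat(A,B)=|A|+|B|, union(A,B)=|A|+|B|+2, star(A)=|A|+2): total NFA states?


Syntax tree has 2 char leaf(s), 0 union(s), 1 star(s)
chars contribute 2×2 = 4; each union adds +2; each star adds +2
Total: 4 + 0 + 2 = 6 states


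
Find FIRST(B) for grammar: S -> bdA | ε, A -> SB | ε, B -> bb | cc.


Per alternative of B: FIRST(bb) = {b}; FIRST(cc) = {c}
FIRST(B) = {b, c}


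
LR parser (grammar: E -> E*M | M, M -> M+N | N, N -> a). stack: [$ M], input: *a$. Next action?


lookahead ∉ {+} so M won't extend; reduce E -> M
Action: reduce (E -> M)


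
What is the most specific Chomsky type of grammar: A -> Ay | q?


Left-linear: every RHS is a terminal or one nonterminal followed by a terminal
Classification: Type 3 (Regular)


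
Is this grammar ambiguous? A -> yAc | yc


balanced y^n…c^n: each string has a unique parse
Unambiguous


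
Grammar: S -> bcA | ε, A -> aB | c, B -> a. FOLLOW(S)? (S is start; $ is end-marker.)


$ ∈ FOLLOW(S). For each A -> αBβ: add FIRST(β)\{ε} to FOLLOW(B); if β nullable, add FOLLOW(A).
FOLLOW(S) = {$}


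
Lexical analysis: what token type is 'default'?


Pattern: reserved word
Type: KEYWORD


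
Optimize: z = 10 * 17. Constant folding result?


10 * 17 = 170 at compile time
Optimized: z = 170


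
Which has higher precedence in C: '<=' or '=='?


'<=' is relational (level 7); '==' is equality (level 6)
Higher level binds tighter
'<=' has higher precedence than '=='


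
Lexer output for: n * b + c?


Scan left to right, longest-match per lexeme
Tokens: ID(n), OP(*), ID(b), OP(+), ID(c)


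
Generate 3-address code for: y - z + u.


Break into single-operator statements:
t1 = y - z
t2 = t1 + u


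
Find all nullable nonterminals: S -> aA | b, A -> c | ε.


A nonterminal is nullable iff some alternative derives ε (directly, or every symbol in it is nullable)
Nullable: {A}


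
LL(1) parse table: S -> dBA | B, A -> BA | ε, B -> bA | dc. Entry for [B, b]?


For [B, b]: 'b' ∈ FIRST(bA)
Entry: B -> bA


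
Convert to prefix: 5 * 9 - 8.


left-to-right (same/higher precedence on left): tree is (- (* 5 9) 8)
Prefix: - * 5 9 8


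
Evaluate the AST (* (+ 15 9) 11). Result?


Evaluate inner: (+ 15 9) = 24
Evaluate root: (* 24 11) = 264
Result: 264


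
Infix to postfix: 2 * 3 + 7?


Left to right (same or higher precedence on left)
Postfix: 2 3 * 7 +


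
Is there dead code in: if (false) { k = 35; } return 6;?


condition is constant false, so the whole block is unreachable
Dead: 'if (false) { k = 35; }'


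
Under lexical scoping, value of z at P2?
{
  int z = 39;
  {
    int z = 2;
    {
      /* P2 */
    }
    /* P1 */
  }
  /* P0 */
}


P2's block does not declare z; resolves to the enclosing declaration at depth 1
z = 2


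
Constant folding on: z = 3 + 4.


3 + 4 = 7 at compile time
Optimized: z = 7


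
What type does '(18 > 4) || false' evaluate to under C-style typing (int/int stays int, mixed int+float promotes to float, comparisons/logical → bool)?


Operand types: bool || bool
Rule: logical operators take bool operands and yield bool
Result type: bool


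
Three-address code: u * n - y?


Break into single-operator statements:
t1 = u * n
t2 = t1 - y


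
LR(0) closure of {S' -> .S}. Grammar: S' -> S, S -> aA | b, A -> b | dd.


Start: S' -> .S
For each item with dot before a nonterminal B, add B -> .γ for every B-production
Closure: [S' -> .S, S -> .aA, S -> .b]


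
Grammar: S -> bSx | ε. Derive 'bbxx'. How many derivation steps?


Derivation: S => bSx => bbSxx => bbxx
Steps: 3


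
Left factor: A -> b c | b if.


Common prefix: 'b'
Factored: A -> b A', A' -> c | if


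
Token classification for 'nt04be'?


Pattern: letter/underscore followed by alphanumerics, not a keyword
Type: IDENTIFIER


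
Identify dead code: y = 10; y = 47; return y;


first assignment to y is overwritten before any read
Dead: 'y = 10'


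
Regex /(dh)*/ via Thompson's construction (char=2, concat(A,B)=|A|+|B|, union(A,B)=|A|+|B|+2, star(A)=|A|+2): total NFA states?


Syntax tree has 2 char leaf(s), 0 union(s), 1 star(s)
chars contribute 2×2 = 4; each union adds +2; each star adds +2
Total: 4 + 0 + 2 = 6 states


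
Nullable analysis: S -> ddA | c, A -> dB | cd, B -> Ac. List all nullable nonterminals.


A nonterminal is nullable iff some alternative derives ε (directly, or every symbol in it is nullable)
Nullable: {}
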